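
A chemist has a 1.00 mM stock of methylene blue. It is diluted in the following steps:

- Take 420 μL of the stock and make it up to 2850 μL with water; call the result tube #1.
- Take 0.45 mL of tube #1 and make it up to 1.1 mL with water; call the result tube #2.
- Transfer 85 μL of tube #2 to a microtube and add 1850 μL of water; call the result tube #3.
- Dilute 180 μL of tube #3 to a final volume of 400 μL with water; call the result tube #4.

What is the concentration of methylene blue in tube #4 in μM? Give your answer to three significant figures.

Step 1: 420 μL brought to 2850 μL → factor 2850/420 = 6.7857
Step 2: 0.45 mL brought to 1.1 mL → factor 1.1/0.45 = 2.4444
Step 3: 85 μL + 1850 μL = 1935 μL total → factor 1935/85 = 22.765
Step 4: 180 μL brought to 400 μL → factor 400/180 = 2.2222
Overall dilution factor = 6.7857 × 2.4444 × 22.765 × 2.2222 = 839.12
Final = 1.00 mM / 839.12 = 0.001192 mM = 1.19 μM

1.19 μM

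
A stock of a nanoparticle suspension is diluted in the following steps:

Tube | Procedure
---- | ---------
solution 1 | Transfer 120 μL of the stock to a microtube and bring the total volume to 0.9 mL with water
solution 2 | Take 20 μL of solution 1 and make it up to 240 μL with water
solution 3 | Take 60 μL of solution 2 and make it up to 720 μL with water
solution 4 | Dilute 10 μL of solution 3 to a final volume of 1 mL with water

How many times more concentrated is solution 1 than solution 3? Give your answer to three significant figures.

Step 1: 120 μL brought to 0.9 mL → factor 900/120 = 7.5
Step 2: 20 μL brought to 240 μL → factor 240/20 = 12
Step 3: 60 μL brought to 720 μL → factor 720/60 = 12
Dilution factor to solution 1 = 7.5; to solution 3 = 1080
[solution 1]/[solution 3] = (factor to solution 3)/(factor to solution 1) = 1080/7.5 = 144

144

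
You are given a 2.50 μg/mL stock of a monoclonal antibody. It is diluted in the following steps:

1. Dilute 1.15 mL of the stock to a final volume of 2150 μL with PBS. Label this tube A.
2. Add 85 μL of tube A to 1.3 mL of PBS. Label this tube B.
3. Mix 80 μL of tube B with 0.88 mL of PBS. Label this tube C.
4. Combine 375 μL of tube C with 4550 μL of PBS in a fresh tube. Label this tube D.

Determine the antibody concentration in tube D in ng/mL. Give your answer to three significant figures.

Step 1: 1.15 mL brought to 2150 μL → factor 2.15/1.15 = 1.8696
Step 2: 85 μL + 1.3 mL = 1385 μL total → factor 1385/85 = 16.294
Step 3: 80 μL + 0.88 mL = 960 μL total → factor 960/80 = 12
Step 4: 375 μL + 4550 μL = 4925 μL total → factor 4925/375 = 13.133
Overall dilution factor = 1.8696 × 16.294 × 12 × 13.133 = 4801
Final = 2.50 μg/mL / 4801 = 0.0005207 μg/mL = 0.521 ng/mL

0.521 ng/mL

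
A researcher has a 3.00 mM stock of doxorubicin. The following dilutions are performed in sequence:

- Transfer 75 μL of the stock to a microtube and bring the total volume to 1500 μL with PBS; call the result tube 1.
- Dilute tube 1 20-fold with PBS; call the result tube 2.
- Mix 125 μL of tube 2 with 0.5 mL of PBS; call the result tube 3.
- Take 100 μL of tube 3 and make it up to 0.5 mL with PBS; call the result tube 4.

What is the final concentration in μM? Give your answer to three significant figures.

0.300 μM

Step 1: 75 μL brought to 1500 μL → factor 1500/75 = 20
Step 2: 20-fold → factor 20
Step 3: 125 μL + 0.5 mL = 625 μL total → factor 625/125 = 5
Step 4: 100 μL brought to 0.5 mL → factor 500/100 = 5
Overall dilution factor = 20 × 20 × 5 × 5 = 10000
Final = 3.00 mM / 10000 = 0.0003000 mM = 0.300 μM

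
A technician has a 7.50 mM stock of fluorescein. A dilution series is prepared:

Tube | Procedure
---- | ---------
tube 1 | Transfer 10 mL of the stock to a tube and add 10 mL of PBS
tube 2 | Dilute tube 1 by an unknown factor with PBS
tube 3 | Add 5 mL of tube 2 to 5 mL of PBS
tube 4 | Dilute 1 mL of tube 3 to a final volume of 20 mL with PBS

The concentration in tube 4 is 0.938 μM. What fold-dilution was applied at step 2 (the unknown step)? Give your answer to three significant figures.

99.9-fold

Step 1: 10 mL + 10 mL = 20 mL total → factor 20/10 = 2
Step 2: unknown factor x
Step 3: 5 mL + 5 mL = 10 mL total → factor 10/5 = 2
Step 4: 1 mL brought to 20 mL → factor 20/1 = 20
Product of known-step factors = 80
Overall factor = 7.50 mM / (0.938 μM) = 7995.7
x = 7995.7 / 80 = 99.9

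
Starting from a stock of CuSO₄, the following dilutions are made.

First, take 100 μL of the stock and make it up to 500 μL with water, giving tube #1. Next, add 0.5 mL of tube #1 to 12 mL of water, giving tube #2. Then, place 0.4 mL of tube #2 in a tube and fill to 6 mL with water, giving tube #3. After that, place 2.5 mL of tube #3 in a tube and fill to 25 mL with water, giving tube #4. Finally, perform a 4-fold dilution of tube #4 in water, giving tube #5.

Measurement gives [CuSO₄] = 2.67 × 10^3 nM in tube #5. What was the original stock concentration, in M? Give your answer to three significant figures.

0.200 M

Step 1: 100 μL brought to 500 μL → factor 500/100 = 5
Step 2: 0.5 mL + 12 mL = 12.5 mL total → factor 12.5/0.5 = 25
Step 3: 0.4 mL brought to 6 mL → factor 6/0.4 = 15
Step 4: 2.5 mL brought to 25 mL → factor 25/2.5 = 10
Step 5: 4-fold → factor 4
Overall dilution factor = 5 × 25 × 15 × 10 × 4 = 75000
Stock = 2.67 × 10^3 nM × 75000 = 2.002 × 10^8 nM = 0.200 M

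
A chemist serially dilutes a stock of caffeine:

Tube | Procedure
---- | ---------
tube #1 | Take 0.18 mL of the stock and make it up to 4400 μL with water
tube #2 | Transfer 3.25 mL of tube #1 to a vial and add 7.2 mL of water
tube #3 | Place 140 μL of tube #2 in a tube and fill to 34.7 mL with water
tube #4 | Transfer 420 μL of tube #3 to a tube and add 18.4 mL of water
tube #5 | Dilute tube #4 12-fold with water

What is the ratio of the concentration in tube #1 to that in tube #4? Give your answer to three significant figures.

3.57 × 10^4

Step 1: 0.18 mL brought to 4400 μL → factor 4.4/0.18 = 24.444
Step 2: 3.25 mL + 7.2 mL = 10.45 mL total → factor 10.45/3.25 = 3.2154
Step 3: 140 μL brought to 34.7 mL → factor 34700/140 = 247.86
Step 4: 420 μL + 18.4 mL = 18820 μL total → factor 18820/420 = 44.81
Dilution factor to tube #1 = 24.444; to tube #4 = 8.7294 × 10^5
[tube #1]/[tube #4] = (factor to tube #4)/(factor to tube #1) = 8.7294 × 10^5/24.444 = 3.57 × 10^4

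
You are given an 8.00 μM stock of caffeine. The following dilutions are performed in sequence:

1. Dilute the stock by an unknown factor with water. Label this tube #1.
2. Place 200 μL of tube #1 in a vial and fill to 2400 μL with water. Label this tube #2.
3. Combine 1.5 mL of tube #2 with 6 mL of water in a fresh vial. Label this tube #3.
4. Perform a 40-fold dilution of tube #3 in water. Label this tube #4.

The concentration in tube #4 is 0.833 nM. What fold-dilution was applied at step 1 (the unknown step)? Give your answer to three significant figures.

4.00-fold

Step 1: unknown factor x
Step 2: 200 μL brought to 2400 μL → factor 2400/200 = 12
Step 3: 1.5 mL + 6 mL = 7.5 mL total → factor 7.5/1.5 = 5
Step 4: 40-fold → factor 40
Product of known-step factors = 2400
Overall factor = 8.00 μM / (0.833 nM) = 9603.8
x = 9603.8 / 2400 = 4.00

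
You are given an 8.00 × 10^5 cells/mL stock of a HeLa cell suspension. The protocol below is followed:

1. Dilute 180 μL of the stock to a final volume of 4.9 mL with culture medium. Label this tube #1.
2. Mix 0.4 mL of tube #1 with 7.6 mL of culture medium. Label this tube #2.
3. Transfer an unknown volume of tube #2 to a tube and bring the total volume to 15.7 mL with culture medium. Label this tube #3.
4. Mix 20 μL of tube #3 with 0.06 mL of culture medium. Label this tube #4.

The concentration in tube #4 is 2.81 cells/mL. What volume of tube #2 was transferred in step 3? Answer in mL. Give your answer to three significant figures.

0.120 mL

Step 1: 180 μL brought to 4.9 mL → factor 4900/180 = 27.222
Step 2: 0.4 mL + 7.6 mL = 8 mL total → factor 8/0.4 = 20
Step 3: v brought to 15.7 mL → factor = 15.7 mL/v
Step 4: 20 μL + 0.06 mL = 80 μL total → factor 80/20 = 4
Product of known-step factors = 2177.8
Overall factor = 8.00 × 10^5 cells/mL / (2.81 cells/mL) = 2.847 × 10^5
Step-3 factor = 2.847 × 10^5 / 2177.8 = 130.73
v = 15.7 mL / 130.73 = 0.120 mL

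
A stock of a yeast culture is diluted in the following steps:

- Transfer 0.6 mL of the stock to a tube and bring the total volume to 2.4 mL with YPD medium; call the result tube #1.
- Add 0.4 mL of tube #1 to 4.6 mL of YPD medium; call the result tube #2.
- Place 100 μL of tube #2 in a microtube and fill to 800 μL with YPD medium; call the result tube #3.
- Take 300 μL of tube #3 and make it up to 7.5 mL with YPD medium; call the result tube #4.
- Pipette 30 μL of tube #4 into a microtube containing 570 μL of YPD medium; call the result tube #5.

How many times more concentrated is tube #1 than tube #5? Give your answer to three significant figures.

5.00 × 10^4

Step 1: 0.6 mL brought to 2.4 mL → factor 2.4/0.6 = 4
Step 2: 0.4 mL + 4.6 mL = 5 mL total → factor 5/0.4 = 12.5
Step 3: 100 μL brought to 800 μL → factor 800/100 = 8
Step 4: 300 μL brought to 7.5 mL → factor 7500/300 = 25
Step 5: 30 μL + 570 μL = 600 μL total → factor 600/30 = 20
Dilution factor to tube #1 = 4; to tube #5 = 2 × 10^5
[tube #1]/[tube #5] = (factor to tube #5)/(factor to tube #1) = 2 × 10^5/4 = 5.00 × 10^4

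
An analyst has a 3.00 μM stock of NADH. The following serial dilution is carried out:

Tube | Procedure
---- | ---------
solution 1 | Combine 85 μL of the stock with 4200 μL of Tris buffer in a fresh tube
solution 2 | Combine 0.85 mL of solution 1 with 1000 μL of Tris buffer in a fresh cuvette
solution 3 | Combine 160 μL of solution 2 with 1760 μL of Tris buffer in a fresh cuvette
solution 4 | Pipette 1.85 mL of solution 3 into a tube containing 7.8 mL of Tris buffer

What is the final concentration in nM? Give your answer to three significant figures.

0.437 nM

Step 1: 85 μL + 4200 μL = 4285 μL total → factor 4285/85 = 50.412
Step 2: 0.85 mL + 1000 μL = 1.85 mL total → factor 1.85/0.85 = 2.1765
Step 3: 160 μL + 1760 μL = 1920 μL total → factor 1920/160 = 12
Step 4: 1.85 mL + 7.8 mL = 9.65 mL total → factor 9.65/1.85 = 5.2162
Overall dilution factor = 50.412 × 2.1765 × 12 × 5.2162 = 6867.9
Final = 3.00 μM / 6867.9 = 0.0004368 μM = 0.437 nM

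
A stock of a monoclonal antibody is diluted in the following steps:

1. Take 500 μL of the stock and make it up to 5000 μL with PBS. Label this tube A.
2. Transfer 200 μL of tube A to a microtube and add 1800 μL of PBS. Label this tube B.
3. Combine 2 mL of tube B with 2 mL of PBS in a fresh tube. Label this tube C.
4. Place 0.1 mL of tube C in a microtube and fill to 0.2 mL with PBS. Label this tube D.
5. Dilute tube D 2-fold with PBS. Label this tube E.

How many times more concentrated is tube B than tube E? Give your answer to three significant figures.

8.00

Step 1: 500 μL brought to 5000 μL → factor 5000/500 = 10
Step 2: 200 μL + 1800 μL = 2000 μL total → factor 2000/200 = 10
Step 3: 2 mL + 2 mL = 4 mL total → factor 4/2 = 2
Step 4: 0.1 mL brought to 0.2 mL → factor 0.2/0.1 = 2
Step 5: 2-fold → factor 2
Dilution factor to tube B = 100; to tube E = 800
[tube B]/[tube E] = (factor to tube E)/(factor to tube B) = 800/100 = 8.00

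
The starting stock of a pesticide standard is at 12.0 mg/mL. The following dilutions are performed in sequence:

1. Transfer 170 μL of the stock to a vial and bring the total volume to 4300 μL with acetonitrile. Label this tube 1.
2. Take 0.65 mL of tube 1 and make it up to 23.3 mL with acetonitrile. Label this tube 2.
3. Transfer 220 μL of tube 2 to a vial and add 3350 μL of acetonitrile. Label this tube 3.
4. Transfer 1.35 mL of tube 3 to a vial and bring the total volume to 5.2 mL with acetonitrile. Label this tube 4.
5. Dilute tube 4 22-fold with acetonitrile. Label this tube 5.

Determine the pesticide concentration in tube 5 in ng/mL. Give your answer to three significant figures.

Step 1: 170 μL brought to 4300 μL → factor 4300/170 = 25.294
Step 2: 0.65 mL brought to 23.3 mL → factor 23.3/0.65 = 35.846
Step 3: 220 μL + 3350 μL = 3570 μL total → factor 3570/220 = 16.227
Step 4: 1.35 mL brought to 5.2 mL → factor 5.2/1.35 = 3.8519
Step 5: 22-fold → factor 22
Overall dilution factor = 25.294 × 35.846 × 16.227 × 3.8519 × 22 = 1.2468 × 10^6
Final = 12.0 mg/mL / 1.2468 × 10^6 = 9.625 × 10^-6 mg/mL = 9.62 ng/mL

9.62 ng/mL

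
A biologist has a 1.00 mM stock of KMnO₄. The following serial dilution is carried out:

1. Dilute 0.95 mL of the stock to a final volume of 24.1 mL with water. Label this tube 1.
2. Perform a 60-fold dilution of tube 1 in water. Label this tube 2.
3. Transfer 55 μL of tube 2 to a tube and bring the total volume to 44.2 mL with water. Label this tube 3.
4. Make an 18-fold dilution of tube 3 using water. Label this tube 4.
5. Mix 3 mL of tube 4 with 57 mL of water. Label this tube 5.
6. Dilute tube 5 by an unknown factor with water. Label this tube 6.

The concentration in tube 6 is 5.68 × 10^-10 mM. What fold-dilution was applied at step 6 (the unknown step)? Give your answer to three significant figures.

Step 1: 0.95 mL brought to 24.1 mL → factor 24.1/0.95 = 25.368
Step 2: 60-fold → factor 60
Step 3: 55 μL brought to 44.2 mL → factor 44200/55 = 803.64
Step 4: 18-fold → factor 18
Step 5: 3 mL + 57 mL = 60 mL total → factor 60/3 = 20
Step 6: unknown factor x
Product of known-step factors = 4.4036 × 10^8
Overall factor = 1.00 mM / (5.68 × 10^-10 mM) = 1.7606 × 10^9
x = 1.7606 × 10^9 / 4.4036 × 10^8 = 4.00

4.00-fold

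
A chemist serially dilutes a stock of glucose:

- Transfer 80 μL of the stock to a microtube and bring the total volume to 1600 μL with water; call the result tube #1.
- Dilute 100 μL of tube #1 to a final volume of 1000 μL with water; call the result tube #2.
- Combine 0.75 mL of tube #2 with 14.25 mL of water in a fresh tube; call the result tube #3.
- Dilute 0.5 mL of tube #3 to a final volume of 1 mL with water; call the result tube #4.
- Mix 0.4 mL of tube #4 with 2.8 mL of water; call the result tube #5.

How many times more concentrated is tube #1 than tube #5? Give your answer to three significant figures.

3.20 × 10^3

Step 1: 80 μL brought to 1600 μL → factor 1600/80 = 20
Step 2: 100 μL brought to 1000 μL → factor 1000/100 = 10
Step 3: 0.75 mL + 14.25 mL = 15 mL total → factor 15/0.75 = 20
Step 4: 0.5 mL brought to 1 mL → factor 1/0.5 = 2
Step 5: 0.4 mL + 2.8 mL = 3.2 mL total → factor 3.2/0.4 = 8
Dilution factor to tube #1 = 20; to tube #5 = 64000
[tube #1]/[tube #5] = (factor to tube #5)/(factor to tube #1) = 64000/20 = 3.20 × 10^3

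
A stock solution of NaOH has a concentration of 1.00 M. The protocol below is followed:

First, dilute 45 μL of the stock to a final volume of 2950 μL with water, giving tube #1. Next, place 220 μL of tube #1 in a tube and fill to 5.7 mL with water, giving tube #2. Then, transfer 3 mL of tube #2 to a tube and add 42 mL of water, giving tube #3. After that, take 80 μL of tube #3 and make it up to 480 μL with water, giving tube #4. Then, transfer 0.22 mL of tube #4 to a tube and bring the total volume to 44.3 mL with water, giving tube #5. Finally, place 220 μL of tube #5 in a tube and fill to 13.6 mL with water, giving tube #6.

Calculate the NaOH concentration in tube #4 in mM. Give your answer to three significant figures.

Step 1: 45 μL brought to 2950 μL → factor 2950/45 = 65.556
Step 2: 220 μL brought to 5.7 mL → factor 5700/220 = 25.909
Step 3: 3 mL + 42 mL = 45 mL total → factor 45/3 = 15
Step 4: 80 μL brought to 480 μL → factor 480/80 = 6
Dilution factor through tube #4 = 65.556 × 25.909 × 15 × 6 = 1.5286 × 10^5
[tube #4] = 1.00 M / 1.5286 × 10^5 = 6.542 × 10^-6 M = 0.00654 mM

0.00654 mM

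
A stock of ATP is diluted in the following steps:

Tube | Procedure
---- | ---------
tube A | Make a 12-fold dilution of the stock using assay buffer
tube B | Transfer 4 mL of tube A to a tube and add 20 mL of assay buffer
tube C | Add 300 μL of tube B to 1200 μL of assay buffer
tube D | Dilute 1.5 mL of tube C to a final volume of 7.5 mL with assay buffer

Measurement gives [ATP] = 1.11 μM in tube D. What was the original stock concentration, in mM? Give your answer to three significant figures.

2.00 mM

Step 1: 12-fold → factor 12
Step 2: 4 mL + 20 mL = 24 mL total → factor 24/4 = 6
Step 3: 300 μL + 1200 μL = 1500 μL total → factor 1500/300 = 5
Step 4: 1.5 mL brought to 7.5 mL → factor 7.5/1.5 = 5
Overall dilution factor = 12 × 6 × 5 × 5 = 1800
Stock = 1.11 μM × 1800 = 1998 μM = 2.00 mM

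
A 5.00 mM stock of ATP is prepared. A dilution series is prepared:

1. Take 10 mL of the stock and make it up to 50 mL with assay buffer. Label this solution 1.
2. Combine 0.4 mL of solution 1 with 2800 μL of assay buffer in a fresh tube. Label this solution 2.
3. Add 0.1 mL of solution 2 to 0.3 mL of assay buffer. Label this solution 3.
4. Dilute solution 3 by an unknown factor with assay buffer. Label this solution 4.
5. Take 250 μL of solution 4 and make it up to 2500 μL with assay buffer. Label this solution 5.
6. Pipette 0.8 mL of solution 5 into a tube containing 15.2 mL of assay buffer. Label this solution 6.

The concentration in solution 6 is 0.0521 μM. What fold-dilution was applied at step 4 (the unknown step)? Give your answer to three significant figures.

3.00-fold

Step 1: 10 mL brought to 50 mL → factor 50/10 = 5
Step 2: 0.4 mL + 2800 μL = 3.2 mL total → factor 3.2/0.4 = 8
Step 3: 0.1 mL + 0.3 mL = 0.4 mL total → factor 0.4/0.1 = 4
Step 4: unknown factor x
Step 5: 250 μL brought to 2500 μL → factor 2500/250 = 10
Step 6: 0.8 mL + 15.2 mL = 16 mL total → factor 16/0.8 = 20
Product of known-step factors = 32000
Overall factor = 5.00 mM / (0.0521 μM) = 95969
x = 95969 / 32000 = 3.00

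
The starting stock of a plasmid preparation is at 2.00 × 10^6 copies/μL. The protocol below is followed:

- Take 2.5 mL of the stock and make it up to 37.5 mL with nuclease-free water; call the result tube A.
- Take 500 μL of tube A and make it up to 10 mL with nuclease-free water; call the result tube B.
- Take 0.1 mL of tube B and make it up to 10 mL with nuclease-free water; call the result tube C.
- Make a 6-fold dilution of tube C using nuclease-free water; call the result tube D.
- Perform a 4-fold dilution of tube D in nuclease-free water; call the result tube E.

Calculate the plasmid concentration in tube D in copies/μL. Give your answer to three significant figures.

11.1 copies/μL

Step 1: 2.5 mL brought to 37.5 mL → factor 37.5/2.5 = 15
Step 2: 500 μL brought to 10 mL → factor 10000/500 = 20
Step 3: 0.1 mL brought to 10 mL → factor 10/0.1 = 100
Step 4: 6-fold → factor 6
Dilution factor through tube D = 15 × 20 × 100 × 6 = 1.8 × 10^5
[tube D] = 2.00 × 10^6 copies/μL / 1.8 × 10^5 = 11.1 copies/μL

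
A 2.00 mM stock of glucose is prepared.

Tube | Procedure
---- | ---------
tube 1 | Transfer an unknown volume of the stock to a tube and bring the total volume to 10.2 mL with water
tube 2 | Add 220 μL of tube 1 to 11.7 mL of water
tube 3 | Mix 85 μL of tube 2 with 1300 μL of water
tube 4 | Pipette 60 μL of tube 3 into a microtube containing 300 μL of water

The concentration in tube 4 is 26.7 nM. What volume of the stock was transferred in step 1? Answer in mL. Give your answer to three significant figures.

0.721 mL

Step 1: v brought to 10.2 mL → factor = 10.2 mL/v
Step 2: 220 μL + 11.7 mL = 11920 μL total → factor 11920/220 = 54.182
Step 3: 85 μL + 1300 μL = 1385 μL total → factor 1385/85 = 16.294
Step 4: 60 μL + 300 μL = 360 μL total → factor 360/60 = 6
Product of known-step factors = 5297.1
Overall factor = 2.00 mM / (26.7 nM) = 74906
Step-1 factor = 74906 / 5297.1 = 14.141
v = 10.2 mL / 14.141 = 0.721 mL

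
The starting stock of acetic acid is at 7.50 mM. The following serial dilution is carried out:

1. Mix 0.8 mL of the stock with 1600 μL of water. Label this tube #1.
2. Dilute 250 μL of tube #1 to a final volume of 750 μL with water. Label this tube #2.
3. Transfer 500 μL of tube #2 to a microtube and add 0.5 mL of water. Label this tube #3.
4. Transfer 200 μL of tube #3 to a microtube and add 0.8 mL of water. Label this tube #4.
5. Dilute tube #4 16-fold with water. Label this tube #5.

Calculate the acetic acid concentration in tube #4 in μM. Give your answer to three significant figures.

83.3 μM

Step 1: 0.8 mL + 1600 μL = 2.4 mL total → factor 2.4/0.8 = 3
Step 2: 250 μL brought to 750 μL → factor 750/250 = 3
Step 3: 500 μL + 0.5 mL = 1000 μL total → factor 1000/500 = 2
Step 4: 200 μL + 0.8 mL = 1000 μL total → factor 1000/200 = 5
Dilution factor through tube #4 = 3 × 3 × 2 × 5 = 90
[tube #4] = 7.50 mM / 90 = 0.08333 mM = 83.3 μM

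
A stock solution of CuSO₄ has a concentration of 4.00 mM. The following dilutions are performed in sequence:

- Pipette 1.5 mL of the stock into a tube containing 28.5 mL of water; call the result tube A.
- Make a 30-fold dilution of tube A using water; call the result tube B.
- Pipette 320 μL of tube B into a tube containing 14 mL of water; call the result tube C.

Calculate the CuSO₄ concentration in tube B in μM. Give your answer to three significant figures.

6.67 μM

Step 1: 1.5 mL + 28.5 mL = 30 mL total → factor 30/1.5 = 20
Step 2: 30-fold → factor 30
Dilution factor through tube B = 20 × 30 = 600
[tube B] = 4.00 mM / 600 = 0.006667 mM = 6.67 μM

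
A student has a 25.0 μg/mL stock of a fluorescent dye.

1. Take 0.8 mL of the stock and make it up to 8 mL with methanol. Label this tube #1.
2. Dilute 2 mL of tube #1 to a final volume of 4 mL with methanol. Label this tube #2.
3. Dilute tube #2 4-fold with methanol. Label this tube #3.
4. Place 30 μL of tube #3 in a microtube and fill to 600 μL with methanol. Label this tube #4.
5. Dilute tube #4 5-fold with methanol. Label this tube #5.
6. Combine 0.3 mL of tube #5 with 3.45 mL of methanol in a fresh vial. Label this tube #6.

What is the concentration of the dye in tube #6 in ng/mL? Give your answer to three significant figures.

0.250 ng/mL

Step 1: 0.8 mL brought to 8 mL → factor 8/0.8 = 10
Step 2: 2 mL brought to 4 mL → factor 4/2 = 2
Step 3: 4-fold → factor 4
Step 4: 30 μL brought to 600 μL → factor 600/30 = 20
Step 5: 5-fold → factor 5
Step 6: 0.3 mL + 3.45 mL = 3.75 mL total → factor 3.75/0.3 = 12.5
Dilution factor through tube #6 = 10 × 2 × 4 × 20 × 5 × 12.5 = 1 × 10^5
[tube #6] = 25.0 μg/mL / 1 × 10^5 = 0.0002500 μg/mL = 0.250 ng/mL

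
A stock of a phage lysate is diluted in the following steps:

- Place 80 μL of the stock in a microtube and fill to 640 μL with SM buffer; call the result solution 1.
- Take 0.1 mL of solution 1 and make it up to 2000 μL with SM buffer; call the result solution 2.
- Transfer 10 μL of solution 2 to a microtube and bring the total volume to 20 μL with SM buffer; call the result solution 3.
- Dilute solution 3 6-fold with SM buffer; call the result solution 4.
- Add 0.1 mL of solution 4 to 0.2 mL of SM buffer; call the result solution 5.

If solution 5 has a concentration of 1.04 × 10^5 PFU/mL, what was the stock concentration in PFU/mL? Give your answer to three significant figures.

5.99 × 10^8 PFU/mL

Step 1: 80 μL brought to 640 μL → factor 640/80 = 8
Step 2: 0.1 mL brought to 2000 μL → factor 2/0.1 = 20
Step 3: 10 μL brought to 20 μL → factor 20/10 = 2
Step 4: 6-fold → factor 6
Step 5: 0.1 mL + 0.2 mL = 0.3 mL total → factor 0.3/0.1 = 3
Overall dilution factor = 8 × 20 × 2 × 6 × 3 = 5760
Stock = 1.04 × 10^5 PFU/mL × 5760 = 5.99 × 10^8 PFU/mL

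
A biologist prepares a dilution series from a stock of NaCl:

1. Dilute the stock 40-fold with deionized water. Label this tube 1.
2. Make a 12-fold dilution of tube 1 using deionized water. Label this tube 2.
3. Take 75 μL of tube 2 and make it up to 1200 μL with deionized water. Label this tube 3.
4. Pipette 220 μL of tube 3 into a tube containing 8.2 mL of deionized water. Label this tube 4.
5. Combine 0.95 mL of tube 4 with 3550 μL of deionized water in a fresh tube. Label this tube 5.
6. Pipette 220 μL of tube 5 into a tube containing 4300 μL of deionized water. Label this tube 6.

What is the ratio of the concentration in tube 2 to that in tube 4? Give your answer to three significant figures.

Step 1: 40-fold → factor 40
Step 2: 12-fold → factor 12
Step 3: 75 μL brought to 1200 μL → factor 1200/75 = 16
Step 4: 220 μL + 8.2 mL = 8420 μL total → factor 8420/220 = 38.273
Dilution factor to tube 2 = 480; to tube 4 = 2.9393 × 10^5
[tube 2]/[tube 4] = (factor to tube 4)/(factor to tube 2) = 2.9393 × 10^5/480 = 612

612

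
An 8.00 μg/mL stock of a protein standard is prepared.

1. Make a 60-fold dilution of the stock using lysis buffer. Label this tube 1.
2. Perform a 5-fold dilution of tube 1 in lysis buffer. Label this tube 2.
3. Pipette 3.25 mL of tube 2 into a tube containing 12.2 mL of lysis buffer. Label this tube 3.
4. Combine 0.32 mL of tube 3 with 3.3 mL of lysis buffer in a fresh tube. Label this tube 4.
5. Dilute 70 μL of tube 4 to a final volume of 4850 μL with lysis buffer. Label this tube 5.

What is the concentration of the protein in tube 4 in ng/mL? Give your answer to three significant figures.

0.496 ng/mL

Step 1: 60-fold → factor 60
Step 2: 5-fold → factor 5
Step 3: 3.25 mL + 12.2 mL = 15.45 mL total → factor 15.45/3.25 = 4.7538
Step 4: 0.32 mL + 3.3 mL = 3.62 mL total → factor 3.62/0.32 = 11.312
Dilution factor through tube 4 = 60 × 5 × 4.7538 × 11.312 = 16133
[tube 4] = 8.00 μg/mL / 16133 = 0.0004959 μg/mL = 0.496 ng/mL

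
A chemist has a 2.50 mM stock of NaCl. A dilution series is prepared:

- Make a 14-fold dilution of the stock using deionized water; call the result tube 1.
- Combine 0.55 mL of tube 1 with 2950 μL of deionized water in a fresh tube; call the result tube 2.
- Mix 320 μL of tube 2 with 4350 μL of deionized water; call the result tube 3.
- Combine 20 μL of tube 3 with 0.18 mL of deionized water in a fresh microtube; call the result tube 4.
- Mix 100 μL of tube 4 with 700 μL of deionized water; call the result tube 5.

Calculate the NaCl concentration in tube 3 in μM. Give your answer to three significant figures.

1.92 μM

Step 1: 14-fold → factor 14
Step 2: 0.55 mL + 2950 μL = 3.5 mL total → factor 3.5/0.55 = 6.3636
Step 3: 320 μL + 4350 μL = 4670 μL total → factor 4670/320 = 14.594
Dilution factor through tube 3 = 14 × 6.3636 × 14.594 = 1300.2
[tube 3] = 2.50 mM / 1300.2 = 0.001923 mM = 1.92 μM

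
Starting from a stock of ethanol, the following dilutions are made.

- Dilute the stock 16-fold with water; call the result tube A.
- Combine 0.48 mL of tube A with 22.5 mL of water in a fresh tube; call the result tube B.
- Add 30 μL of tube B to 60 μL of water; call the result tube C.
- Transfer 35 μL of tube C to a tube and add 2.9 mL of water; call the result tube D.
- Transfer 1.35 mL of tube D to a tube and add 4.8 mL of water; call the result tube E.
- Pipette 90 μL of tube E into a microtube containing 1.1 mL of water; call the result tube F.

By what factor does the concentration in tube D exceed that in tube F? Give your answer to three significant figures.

60.2

Step 1: 16-fold → factor 16
Step 2: 0.48 mL + 22.5 mL = 22.98 mL total → factor 22.98/0.48 = 47.875
Step 3: 30 μL + 60 μL = 90 μL total → factor 90/30 = 3
Step 4: 35 μL + 2.9 mL = 2935 μL total → factor 2935/35 = 83.857
Step 5: 1.35 mL + 4.8 mL = 6.15 mL total → factor 6.15/1.35 = 4.5556
Step 6: 90 μL + 1.1 mL = 1190 μL total → factor 1190/90 = 13.222
Dilution factor to tube D = 1.927 × 10^5; to tube F = 1.1607 × 10^7
[tube D]/[tube F] = (factor to tube F)/(factor to tube D) = 1.1607 × 10^7/1.927 × 10^5 = 60.2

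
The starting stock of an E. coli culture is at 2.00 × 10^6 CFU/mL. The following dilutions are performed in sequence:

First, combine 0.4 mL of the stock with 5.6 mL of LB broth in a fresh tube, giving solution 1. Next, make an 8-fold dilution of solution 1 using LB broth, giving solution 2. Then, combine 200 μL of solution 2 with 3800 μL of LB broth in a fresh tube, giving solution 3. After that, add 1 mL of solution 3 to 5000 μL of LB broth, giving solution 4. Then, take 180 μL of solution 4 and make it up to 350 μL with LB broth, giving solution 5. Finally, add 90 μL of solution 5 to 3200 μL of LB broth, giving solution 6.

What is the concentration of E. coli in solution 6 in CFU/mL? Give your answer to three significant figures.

Step 1: 0.4 mL + 5.6 mL = 6 mL total → factor 6/0.4 = 15
Step 2: 8-fold → factor 8
Step 3: 200 μL + 3800 μL = 4000 μL total → factor 4000/200 = 20
Step 4: 1 mL + 5000 μL = 6 mL total → factor 6/1 = 6
Step 5: 180 μL brought to 350 μL → factor 350/180 = 1.9444
Step 6: 90 μL + 3200 μL = 3290 μL total → factor 3290/90 = 36.556
Dilution factor through solution 6 = 15 × 8 × 20 × 6 × 1.9444 × 36.556 = 1.0236 × 10^6
[solution 6] = 2.00 × 10^6 CFU/mL / 1.0236 × 10^6 = 1.95 CFU/mL

1.95 CFU/mL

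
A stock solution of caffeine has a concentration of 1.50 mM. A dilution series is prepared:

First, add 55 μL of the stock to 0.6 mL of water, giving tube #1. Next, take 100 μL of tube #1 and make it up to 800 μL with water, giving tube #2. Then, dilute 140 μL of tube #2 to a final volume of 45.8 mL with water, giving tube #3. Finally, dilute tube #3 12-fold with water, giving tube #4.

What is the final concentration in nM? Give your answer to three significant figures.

4.01 nM

Step 1: 55 μL + 0.6 mL = 655 μL total → factor 655/55 = 11.909
Step 2: 100 μL brought to 800 μL → factor 800/100 = 8
Step 3: 140 μL brought to 45.8 mL → factor 45800/140 = 327.14
Step 4: 12-fold → factor 12
Overall dilution factor = 11.909 × 8 × 327.14 × 12 = 3.7401 × 10^5
Final = 1.50 mM / 3.7401 × 10^5 = 4.011 × 10^-6 mM = 4.01 nM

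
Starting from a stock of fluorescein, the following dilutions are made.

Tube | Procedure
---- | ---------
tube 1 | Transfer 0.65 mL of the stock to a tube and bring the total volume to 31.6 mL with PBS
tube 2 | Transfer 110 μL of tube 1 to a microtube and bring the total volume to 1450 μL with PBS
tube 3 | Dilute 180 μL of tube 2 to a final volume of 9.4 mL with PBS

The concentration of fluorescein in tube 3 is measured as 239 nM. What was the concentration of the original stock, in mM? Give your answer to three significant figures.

8.00 mM

Step 1: 0.65 mL brought to 31.6 mL → factor 31.6/0.65 = 48.615
Step 2: 110 μL brought to 1450 μL → factor 1450/110 = 13.182
Step 3: 180 μL brought to 9.4 mL → factor 9400/180 = 52.222
Overall dilution factor = 48.615 × 13.182 × 52.222 = 33466
Stock = 239 nM × 33466 = 7.998 × 10^6 nM = 8.00 mM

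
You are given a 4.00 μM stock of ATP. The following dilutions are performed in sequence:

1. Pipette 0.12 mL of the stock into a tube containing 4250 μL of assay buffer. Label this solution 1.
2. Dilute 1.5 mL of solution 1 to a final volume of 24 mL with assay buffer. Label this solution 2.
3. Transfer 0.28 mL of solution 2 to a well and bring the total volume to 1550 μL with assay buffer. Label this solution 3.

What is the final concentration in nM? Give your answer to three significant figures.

1.24 nM

Step 1: 0.12 mL + 4250 μL = 4.37 mL total → factor 4.37/0.12 = 36.417
Step 2: 1.5 mL brought to 24 mL → factor 24/1.5 = 16
Step 3: 0.28 mL brought to 1550 μL → factor 1.55/0.28 = 5.5357
Overall dilution factor = 36.417 × 16 × 5.5357 = 3225.5
Final = 4.00 μM / 3225.5 = 0.001240 μM = 1.24 nM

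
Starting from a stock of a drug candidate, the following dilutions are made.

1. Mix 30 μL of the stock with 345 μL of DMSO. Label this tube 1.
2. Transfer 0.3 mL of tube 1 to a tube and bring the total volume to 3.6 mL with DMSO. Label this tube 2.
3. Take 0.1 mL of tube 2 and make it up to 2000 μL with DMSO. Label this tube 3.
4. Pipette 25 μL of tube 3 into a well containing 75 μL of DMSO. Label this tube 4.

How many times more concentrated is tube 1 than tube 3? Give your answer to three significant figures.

240

Step 1: 30 μL + 345 μL = 375 μL total → factor 375/30 = 12.5
Step 2: 0.3 mL brought to 3.6 mL → factor 3.6/0.3 = 12
Step 3: 0.1 mL brought to 2000 μL → factor 2/0.1 = 20
Dilution factor to tube 1 = 12.5; to tube 3 = 3000
[tube 1]/[tube 3] = (factor to tube 3)/(factor to tube 1) = 3000/12.5 = 240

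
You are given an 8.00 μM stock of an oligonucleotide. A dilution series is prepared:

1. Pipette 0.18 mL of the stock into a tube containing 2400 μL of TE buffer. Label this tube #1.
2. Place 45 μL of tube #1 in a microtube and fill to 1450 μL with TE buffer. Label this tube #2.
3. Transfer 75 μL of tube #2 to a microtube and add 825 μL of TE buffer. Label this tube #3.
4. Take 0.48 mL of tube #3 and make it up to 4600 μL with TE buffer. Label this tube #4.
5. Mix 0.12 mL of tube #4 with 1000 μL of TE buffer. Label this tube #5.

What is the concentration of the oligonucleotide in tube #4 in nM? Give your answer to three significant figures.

0.151 nM

Step 1: 0.18 mL + 2400 μL = 2.58 mL total → factor 2.58/0.18 = 14.333
Step 2: 45 μL brought to 1450 μL → factor 1450/45 = 32.222
Step 3: 75 μL + 825 μL = 900 μL total → factor 900/75 = 12
Step 4: 0.48 mL brought to 4600 μL → factor 4.6/0.48 = 9.5833
Dilution factor through tube #4 = 14.333 × 32.222 × 12 × 9.5833 = 53113
[tube #4] = 8.00 μM / 53113 = 0.0001506 μM = 0.151 nM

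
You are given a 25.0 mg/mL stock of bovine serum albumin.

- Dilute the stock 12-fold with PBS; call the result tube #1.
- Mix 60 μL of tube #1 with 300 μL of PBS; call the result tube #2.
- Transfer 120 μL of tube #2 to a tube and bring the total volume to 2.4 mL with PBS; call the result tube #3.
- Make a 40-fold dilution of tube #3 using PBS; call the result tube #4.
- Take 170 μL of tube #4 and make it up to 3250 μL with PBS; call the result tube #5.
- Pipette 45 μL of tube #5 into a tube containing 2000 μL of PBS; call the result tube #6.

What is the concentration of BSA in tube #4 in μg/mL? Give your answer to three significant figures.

0.434 μg/mL

Step 1: 12-fold → factor 12
Step 2: 60 μL + 300 μL = 360 μL total → factor 360/60 = 6
Step 3: 120 μL brought to 2.4 mL → factor 2400/120 = 20
Step 4: 40-fold → factor 40
Dilution factor through tube #4 = 12 × 6 × 20 × 40 = 57600
[tube #4] = 25.0 mg/mL / 57600 = 0.0004340 mg/mL = 0.434 μg/mL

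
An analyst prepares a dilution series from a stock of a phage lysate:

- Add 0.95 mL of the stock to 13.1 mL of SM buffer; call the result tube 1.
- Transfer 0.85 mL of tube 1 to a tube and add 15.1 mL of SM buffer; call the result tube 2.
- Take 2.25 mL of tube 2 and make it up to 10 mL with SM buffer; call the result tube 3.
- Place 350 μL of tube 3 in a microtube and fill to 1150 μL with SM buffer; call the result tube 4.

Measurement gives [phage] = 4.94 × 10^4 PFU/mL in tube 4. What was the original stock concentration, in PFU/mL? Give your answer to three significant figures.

Step 1: 0.95 mL + 13.1 mL = 14.05 mL total → factor 14.05/0.95 = 14.789
Step 2: 0.85 mL + 15.1 mL = 15.95 mL total → factor 15.95/0.85 = 18.765
Step 3: 2.25 mL brought to 10 mL → factor 10/2.25 = 4.4444
Step 4: 350 μL brought to 1150 μL → factor 1150/350 = 3.2857
Overall dilution factor = 14.789 × 18.765 × 4.4444 × 3.2857 = 4052.7
Stock = 4.94 × 10^4 PFU/mL × 4052.7 = 2.00 × 10^8 PFU/mL

2.00 × 10^8 PFU/mL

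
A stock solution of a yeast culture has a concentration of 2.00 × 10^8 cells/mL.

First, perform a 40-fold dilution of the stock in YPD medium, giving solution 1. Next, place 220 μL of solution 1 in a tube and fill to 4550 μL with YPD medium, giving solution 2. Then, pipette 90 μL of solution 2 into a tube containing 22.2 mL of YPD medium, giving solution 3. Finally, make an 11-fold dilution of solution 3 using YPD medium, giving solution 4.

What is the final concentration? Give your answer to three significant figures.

88.7 cells/mL

Step 1: 40-fold → factor 40
Step 2: 220 μL brought to 4550 μL → factor 4550/220 = 20.682
Step 3: 90 μL + 22.2 mL = 22290 μL total → factor 22290/90 = 247.67
Step 4: 11-fold → factor 11
Overall dilution factor = 40 × 20.682 × 247.67 × 11 = 2.2538 × 10^6
Final = 2.00 × 10^8 cells/mL / 2.2538 × 10^6 = 88.7 cells/mL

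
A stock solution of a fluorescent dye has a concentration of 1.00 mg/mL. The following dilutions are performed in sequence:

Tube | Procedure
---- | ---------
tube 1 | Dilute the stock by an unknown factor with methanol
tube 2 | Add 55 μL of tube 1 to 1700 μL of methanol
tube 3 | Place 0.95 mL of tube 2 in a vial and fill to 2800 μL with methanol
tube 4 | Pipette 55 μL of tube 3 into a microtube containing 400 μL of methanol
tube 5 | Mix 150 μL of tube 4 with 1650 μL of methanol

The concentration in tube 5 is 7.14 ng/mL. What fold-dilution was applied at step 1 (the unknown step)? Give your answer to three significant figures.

15.0-fold

Step 1: unknown factor x
Step 2: 55 μL + 1700 μL = 1755 μL total → factor 1755/55 = 31.909
Step 3: 0.95 mL brought to 2800 μL → factor 2.8/0.95 = 2.9474
Step 4: 55 μL + 400 μL = 455 μL total → factor 455/55 = 8.2727
Step 5: 150 μL + 1650 μL = 1800 μL total → factor 1800/150 = 12
Product of known-step factors = 9336.4
Overall factor = 1.00 mg/mL / (7.14 ng/mL) = 1.4006 × 10^5
x = 1.4006 × 10^5 / 9336.4 = 15.0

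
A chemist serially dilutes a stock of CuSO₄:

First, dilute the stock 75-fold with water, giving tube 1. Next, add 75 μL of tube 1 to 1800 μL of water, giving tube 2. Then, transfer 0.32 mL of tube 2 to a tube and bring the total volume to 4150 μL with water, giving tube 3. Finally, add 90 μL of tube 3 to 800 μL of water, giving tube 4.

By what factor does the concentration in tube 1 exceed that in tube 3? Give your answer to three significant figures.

324

Step 1: 75-fold → factor 75
Step 2: 75 μL + 1800 μL = 1875 μL total → factor 1875/75 = 25
Step 3: 0.32 mL brought to 4150 μL → factor 4.15/0.32 = 12.969
Dilution factor to tube 1 = 75; to tube 3 = 24316
[tube 1]/[tube 3] = (factor to tube 3)/(factor to tube 1) = 24316/75 = 324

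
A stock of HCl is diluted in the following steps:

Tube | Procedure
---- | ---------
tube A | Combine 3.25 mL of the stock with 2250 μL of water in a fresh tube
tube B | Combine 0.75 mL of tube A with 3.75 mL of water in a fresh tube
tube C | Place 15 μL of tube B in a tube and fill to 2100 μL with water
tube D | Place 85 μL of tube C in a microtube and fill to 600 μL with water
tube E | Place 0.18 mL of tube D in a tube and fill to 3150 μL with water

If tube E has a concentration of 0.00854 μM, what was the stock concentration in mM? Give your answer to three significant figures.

1.50 mM

Step 1: 3.25 mL + 2250 μL = 5.5 mL total → factor 5.5/3.25 = 1.6923
Step 2: 0.75 mL + 3.75 mL = 4.5 mL total → factor 4.5/0.75 = 6
Step 3: 15 μL brought to 2100 μL → factor 2100/15 = 140
Step 4: 85 μL brought to 600 μL → factor 600/85 = 7.0588
Step 5: 0.18 mL brought to 3150 μL → factor 3.15/0.18 = 17.5
Overall dilution factor = 1.6923 × 6 × 140 × 7.0588 × 17.5 = 1.756 × 10^5
Stock = 0.00854 μM × 1.756 × 10^5 = 1500 μM = 1.50 mM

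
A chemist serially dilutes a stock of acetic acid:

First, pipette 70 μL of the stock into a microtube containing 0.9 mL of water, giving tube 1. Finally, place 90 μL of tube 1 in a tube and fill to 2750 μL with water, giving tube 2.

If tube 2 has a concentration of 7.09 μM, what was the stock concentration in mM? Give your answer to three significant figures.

3.00 mM

Step 1: 70 μL + 0.9 mL = 970 μL total → factor 970/70 = 13.857
Step 2: 90 μL brought to 2750 μL → factor 2750/90 = 30.556
Overall dilution factor = 13.857 × 30.556 = 423.41
Stock = 7.09 μM × 423.41 = 3002 μM = 3.00 mM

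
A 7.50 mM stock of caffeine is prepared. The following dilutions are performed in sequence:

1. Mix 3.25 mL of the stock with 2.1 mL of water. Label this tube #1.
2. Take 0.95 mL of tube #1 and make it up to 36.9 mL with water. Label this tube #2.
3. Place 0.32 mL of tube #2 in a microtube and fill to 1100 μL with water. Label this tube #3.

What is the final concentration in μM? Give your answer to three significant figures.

34.1 μM

Step 1: 3.25 mL + 2.1 mL = 5.35 mL total → factor 5.35/3.25 = 1.6462
Step 2: 0.95 mL brought to 36.9 mL → factor 36.9/0.95 = 38.842
Step 3: 0.32 mL brought to 1100 μL → factor 1.1/0.32 = 3.4375
Overall dilution factor = 1.6462 × 38.842 × 3.4375 = 219.79
Final = 7.50 mM / 219.79 = 0.03412 mM = 34.1 μM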